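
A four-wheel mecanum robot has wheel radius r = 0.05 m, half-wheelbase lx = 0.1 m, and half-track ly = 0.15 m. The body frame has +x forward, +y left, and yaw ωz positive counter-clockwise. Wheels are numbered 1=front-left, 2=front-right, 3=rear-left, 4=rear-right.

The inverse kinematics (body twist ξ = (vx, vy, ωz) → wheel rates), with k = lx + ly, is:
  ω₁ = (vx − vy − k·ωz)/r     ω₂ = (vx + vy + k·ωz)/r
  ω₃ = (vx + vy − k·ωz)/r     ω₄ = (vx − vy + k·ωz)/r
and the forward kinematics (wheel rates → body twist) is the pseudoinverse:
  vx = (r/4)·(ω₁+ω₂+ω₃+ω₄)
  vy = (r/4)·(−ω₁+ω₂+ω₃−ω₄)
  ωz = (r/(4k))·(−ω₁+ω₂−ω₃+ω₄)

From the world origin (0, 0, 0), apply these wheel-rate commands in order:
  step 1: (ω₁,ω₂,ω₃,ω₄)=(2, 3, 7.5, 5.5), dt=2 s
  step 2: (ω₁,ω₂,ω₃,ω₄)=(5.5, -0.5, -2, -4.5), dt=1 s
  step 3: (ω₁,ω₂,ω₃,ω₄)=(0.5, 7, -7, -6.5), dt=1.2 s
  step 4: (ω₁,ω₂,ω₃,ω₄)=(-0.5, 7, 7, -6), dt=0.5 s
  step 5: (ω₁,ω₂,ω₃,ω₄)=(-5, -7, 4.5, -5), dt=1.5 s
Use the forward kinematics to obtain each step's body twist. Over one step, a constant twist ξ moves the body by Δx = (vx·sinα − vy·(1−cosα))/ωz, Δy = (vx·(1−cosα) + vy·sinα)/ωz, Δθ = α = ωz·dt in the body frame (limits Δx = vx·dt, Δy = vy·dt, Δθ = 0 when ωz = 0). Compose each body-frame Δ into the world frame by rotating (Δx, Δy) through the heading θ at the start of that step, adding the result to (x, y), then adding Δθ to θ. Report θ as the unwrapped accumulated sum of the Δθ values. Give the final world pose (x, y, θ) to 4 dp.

step 1: ξ=(vx,vy,ωz)=(0.2250, 0.0375, -0.0500), dt=2.0 → body Δ=(0.4530, 0.0524, -0.1000) → world pose (0.4530, 0.0524, -0.1000)
step 2: ξ=(vx,vy,ωz)=(-0.0187, -0.0438, -0.4250), dt=1.0 → body Δ=(-0.0273, -0.0385, -0.4250) → world pose (0.4219, 0.0168, -0.5250)
step 3: ξ=(vx,vy,ωz)=(-0.0750, 0.0750, 0.3500), dt=1.2 → body Δ=(-0.1060, 0.0688, 0.4200) → world pose (0.3647, 0.1294, -0.1050)
step 4: ξ=(vx,vy,ωz)=(0.0938, 0.2563, -0.2750), dt=0.5 → body Δ=(0.0555, 0.1245, -0.1375) → world pose (0.4329, 0.2474, -0.2425)
step 5: ξ=(vx,vy,ωz)=(-0.1562, 0.0938, -0.5750), dt=1.5 → body Δ=(-0.1494, 0.2188, -0.8625) → world pose (0.3404, 0.4957, -1.1050)

(0.3404, 0.4957, -1.1050)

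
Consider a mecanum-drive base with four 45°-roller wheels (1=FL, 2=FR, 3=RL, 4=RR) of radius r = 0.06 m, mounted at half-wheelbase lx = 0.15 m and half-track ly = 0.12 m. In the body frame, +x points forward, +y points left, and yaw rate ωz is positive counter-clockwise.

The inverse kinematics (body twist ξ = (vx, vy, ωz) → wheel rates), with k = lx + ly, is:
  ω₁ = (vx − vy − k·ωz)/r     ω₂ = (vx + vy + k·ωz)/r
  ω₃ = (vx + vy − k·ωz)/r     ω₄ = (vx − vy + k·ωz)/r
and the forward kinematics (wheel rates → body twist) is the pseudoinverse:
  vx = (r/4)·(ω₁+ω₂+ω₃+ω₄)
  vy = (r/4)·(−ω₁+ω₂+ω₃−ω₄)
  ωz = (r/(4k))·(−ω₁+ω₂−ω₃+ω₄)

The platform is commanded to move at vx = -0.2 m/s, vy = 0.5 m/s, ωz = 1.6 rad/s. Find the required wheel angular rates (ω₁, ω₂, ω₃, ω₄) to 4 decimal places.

k = lx + ly = 0.15 + 0.12 = 0.2700;  k·ωz = 0.2700·1.6 = 0.4320
ω₁ (FL) = (vx − vy − k·ωz)/r = -1.1320/0.06 = -18.8667
ω₂ (FR) = (vx + vy + k·ωz)/r = 0.7320/0.06 = 12.2000
ω₃ (RL) = (vx + vy − k·ωz)/r = -0.1320/0.06 = -2.2000
ω₄ (RR) = (vx − vy + k·ωz)/r = -0.2680/0.06 = -4.4667

(-18.8667, 12.2000, -2.2000, -4.4667)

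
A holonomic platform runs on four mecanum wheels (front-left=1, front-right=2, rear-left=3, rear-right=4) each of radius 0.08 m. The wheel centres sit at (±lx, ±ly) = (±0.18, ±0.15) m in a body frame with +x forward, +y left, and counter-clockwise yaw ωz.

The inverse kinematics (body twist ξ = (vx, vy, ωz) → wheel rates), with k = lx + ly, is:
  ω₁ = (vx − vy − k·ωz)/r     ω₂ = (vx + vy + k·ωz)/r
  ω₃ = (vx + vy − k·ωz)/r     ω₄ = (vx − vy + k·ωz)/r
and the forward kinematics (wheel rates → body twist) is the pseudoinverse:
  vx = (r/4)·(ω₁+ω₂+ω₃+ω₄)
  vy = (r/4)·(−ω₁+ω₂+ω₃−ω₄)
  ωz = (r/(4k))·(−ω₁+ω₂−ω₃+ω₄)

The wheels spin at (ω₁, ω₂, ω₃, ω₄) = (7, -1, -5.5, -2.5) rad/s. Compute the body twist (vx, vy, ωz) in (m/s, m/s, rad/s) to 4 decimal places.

k = lx + ly = 0.18 + 0.15 = 0.3300
ω₁+ω₂+ω₃+ω₄ = -2.0000  →  vx = (0.08/4)·-2.0000 = -0.0400
−ω₁+ω₂+ω₃−ω₄ = -11.0000  →  vy = (0.08/4)·-11.0000 = -0.2200
−ω₁+ω₂−ω₃+ω₄ = -5.0000  →  ωz = (0.08/1.3200)·-5.0000 = -0.3030

(-0.0400, -0.2200, -0.3030)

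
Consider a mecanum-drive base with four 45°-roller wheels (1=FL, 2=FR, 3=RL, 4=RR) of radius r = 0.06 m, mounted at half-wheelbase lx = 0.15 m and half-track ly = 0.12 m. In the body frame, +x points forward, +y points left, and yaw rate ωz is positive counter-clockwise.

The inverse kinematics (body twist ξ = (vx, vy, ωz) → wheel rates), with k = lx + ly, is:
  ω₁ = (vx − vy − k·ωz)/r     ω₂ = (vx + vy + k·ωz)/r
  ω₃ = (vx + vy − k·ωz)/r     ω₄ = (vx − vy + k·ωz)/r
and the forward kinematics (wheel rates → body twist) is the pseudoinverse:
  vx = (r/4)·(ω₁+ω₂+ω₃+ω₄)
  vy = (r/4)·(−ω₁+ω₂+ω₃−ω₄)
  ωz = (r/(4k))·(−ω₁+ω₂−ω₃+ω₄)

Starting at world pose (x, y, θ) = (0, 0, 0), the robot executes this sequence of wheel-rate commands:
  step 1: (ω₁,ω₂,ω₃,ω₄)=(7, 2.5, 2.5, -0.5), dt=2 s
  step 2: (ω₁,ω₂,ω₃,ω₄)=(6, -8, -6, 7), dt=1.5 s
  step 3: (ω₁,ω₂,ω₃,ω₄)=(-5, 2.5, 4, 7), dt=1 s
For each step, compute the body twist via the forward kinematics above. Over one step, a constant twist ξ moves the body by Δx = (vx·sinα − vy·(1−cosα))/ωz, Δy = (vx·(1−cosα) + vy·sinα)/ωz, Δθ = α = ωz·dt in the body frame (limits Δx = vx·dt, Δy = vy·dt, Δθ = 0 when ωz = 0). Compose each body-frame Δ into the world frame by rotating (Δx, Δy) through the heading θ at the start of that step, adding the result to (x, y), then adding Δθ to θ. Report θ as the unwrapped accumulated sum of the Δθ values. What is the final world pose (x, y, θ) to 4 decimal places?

(-0.0509, -0.5672, -0.3333)

step 1: ξ=(vx,vy,ωz)=(0.1725, -0.0225, -0.4167), dt=2.0 → body Δ=(0.2887, -0.1756, -0.8333) → world pose (0.2887, -0.1756, -0.8333)
step 2: ξ=(vx,vy,ωz)=(-0.0150, -0.4050, -0.0556), dt=1.5 → body Δ=(-0.0478, -0.6059, -0.0833) → world pose (-0.1918, -0.5476, -0.9167)
step 3: ξ=(vx,vy,ωz)=(0.1275, 0.0675, 0.5833), dt=1.0 → body Δ=(0.1013, 0.0999, 0.5833) → world pose (-0.0509, -0.5672, -0.3333)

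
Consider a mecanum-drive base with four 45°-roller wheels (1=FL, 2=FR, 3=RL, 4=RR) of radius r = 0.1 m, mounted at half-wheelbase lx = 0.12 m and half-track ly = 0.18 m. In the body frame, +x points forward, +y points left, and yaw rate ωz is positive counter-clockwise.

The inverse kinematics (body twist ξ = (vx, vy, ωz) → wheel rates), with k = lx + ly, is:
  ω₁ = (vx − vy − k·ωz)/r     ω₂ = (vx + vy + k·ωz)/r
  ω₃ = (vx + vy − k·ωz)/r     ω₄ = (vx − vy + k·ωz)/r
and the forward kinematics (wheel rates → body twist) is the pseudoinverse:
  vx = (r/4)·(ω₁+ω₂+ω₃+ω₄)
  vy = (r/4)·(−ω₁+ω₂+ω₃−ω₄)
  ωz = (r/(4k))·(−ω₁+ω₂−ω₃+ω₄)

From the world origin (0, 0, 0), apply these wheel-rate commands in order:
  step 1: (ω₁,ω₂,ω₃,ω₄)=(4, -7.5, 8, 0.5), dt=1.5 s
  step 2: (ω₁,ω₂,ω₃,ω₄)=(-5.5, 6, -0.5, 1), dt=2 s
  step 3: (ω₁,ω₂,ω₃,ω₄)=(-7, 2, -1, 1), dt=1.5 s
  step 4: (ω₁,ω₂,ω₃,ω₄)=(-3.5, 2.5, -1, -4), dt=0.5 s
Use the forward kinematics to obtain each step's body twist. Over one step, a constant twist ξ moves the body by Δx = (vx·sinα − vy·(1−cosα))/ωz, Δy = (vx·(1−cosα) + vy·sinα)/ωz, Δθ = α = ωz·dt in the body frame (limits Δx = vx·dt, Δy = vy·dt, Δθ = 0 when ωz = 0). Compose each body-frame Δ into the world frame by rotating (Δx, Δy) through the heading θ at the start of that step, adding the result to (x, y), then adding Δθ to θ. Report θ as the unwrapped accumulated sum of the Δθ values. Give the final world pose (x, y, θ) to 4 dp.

(-0.0470, -0.0042, 1.2917)

step 1: ξ=(vx,vy,ωz)=(0.1250, -0.1000, -1.5833), dt=1.5 → body Δ=(-0.0539, -0.1796, -2.3750) → world pose (-0.0539, -0.1796, -2.3750)
step 2: ξ=(vx,vy,ωz)=(0.0250, 0.2500, 1.0833), dt=2.0 → body Δ=(-0.3412, 0.2270, 2.1667) → world pose (0.3493, -0.1065, -0.2083)
step 3: ξ=(vx,vy,ωz)=(-0.1250, 0.1750, 0.9167), dt=1.5 → body Δ=(-0.2875, 0.0774, 1.3750) → world pose (0.0841, 0.0288, 1.1667)
step 4: ξ=(vx,vy,ωz)=(-0.1500, 0.2250, 0.2500), dt=0.5 → body Δ=(-0.0818, 0.1075, 0.1250) → world pose (-0.0470, -0.0042, 1.2917)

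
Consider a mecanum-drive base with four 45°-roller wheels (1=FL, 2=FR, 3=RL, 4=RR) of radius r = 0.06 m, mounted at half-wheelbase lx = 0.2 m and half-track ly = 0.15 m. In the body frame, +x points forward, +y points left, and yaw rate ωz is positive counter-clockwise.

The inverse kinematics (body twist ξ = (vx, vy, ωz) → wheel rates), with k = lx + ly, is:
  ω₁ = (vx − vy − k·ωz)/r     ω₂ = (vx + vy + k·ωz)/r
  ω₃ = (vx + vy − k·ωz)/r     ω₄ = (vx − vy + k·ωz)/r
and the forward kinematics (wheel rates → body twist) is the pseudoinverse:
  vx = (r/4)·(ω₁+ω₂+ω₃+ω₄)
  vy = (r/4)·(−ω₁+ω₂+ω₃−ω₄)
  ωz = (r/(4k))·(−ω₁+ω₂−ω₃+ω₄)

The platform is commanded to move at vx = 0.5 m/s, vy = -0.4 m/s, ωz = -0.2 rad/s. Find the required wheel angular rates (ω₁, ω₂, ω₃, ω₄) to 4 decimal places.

(16.1667, 0.5000, 2.8333, 13.8333)

k = lx + ly = 0.2 + 0.15 = 0.3500;  k·ωz = 0.3500·-0.2 = -0.0700
ω₁ (FL) = (vx − vy − k·ωz)/r = 0.9700/0.06 = 16.1667
ω₂ (FR) = (vx + vy + k·ωz)/r = 0.0300/0.06 = 0.5000
ω₃ (RL) = (vx + vy − k·ωz)/r = 0.1700/0.06 = 2.8333
ω₄ (RR) = (vx − vy + k·ωz)/r = 0.8300/0.06 = 13.8333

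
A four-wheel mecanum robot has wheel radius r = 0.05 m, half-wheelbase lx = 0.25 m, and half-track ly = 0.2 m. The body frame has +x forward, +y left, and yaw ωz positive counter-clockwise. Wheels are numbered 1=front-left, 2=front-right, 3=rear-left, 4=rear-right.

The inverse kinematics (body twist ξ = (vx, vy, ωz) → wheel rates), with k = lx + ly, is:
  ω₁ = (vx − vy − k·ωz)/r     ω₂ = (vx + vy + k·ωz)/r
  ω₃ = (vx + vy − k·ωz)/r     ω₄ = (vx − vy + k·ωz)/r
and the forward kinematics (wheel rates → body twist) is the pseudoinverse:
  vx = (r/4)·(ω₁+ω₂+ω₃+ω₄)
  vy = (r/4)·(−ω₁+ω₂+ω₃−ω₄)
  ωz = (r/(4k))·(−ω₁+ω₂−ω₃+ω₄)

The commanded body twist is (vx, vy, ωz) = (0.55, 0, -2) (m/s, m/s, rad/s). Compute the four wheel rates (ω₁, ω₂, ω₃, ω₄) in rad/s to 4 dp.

k = lx + ly = 0.25 + 0.2 = 0.4500;  k·ωz = 0.4500·-2 = -0.9000
ω₁ (FL) = (vx − vy − k·ωz)/r = 1.4500/0.05 = 29.0000
ω₂ (FR) = (vx + vy + k·ωz)/r = -0.3500/0.05 = -7.0000
ω₃ (RL) = (vx + vy − k·ωz)/r = 1.4500/0.05 = 29.0000
ω₄ (RR) = (vx − vy + k·ωz)/r = -0.3500/0.05 = -7.0000

(29.0000, -7.0000, 29.0000, -7.0000)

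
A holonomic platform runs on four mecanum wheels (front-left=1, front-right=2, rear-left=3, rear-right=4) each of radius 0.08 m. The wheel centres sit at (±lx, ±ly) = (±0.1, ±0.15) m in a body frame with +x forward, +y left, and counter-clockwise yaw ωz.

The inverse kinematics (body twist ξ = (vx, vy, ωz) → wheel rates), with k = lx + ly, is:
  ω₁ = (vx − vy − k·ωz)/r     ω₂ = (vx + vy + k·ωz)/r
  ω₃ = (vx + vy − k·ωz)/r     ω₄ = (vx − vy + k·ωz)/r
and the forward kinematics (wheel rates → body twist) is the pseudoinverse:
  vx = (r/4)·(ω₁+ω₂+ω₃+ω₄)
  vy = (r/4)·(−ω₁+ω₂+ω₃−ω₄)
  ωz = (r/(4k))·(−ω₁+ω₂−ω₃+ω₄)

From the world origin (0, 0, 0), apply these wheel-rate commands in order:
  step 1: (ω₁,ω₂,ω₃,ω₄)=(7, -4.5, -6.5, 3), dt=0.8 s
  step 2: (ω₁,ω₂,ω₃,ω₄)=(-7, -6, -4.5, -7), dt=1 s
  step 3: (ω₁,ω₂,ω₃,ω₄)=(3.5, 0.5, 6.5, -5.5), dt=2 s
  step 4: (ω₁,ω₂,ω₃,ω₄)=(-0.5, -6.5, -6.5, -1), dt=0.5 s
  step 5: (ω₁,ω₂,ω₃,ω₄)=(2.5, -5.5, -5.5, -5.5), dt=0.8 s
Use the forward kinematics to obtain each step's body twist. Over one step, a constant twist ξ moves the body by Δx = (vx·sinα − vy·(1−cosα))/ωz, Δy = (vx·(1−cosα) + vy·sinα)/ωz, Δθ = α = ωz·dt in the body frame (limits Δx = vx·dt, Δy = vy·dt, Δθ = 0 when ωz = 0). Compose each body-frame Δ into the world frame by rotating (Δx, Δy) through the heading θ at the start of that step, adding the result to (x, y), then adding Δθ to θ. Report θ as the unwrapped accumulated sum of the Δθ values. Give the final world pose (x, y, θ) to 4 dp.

(0.0550, 0.0469, -3.1800)

step 1: ξ=(vx,vy,ωz)=(-0.0200, -0.4200, -0.1600), dt=0.8 → body Δ=(-0.0374, -0.3341, -0.1280) → world pose (-0.0374, -0.3341, -0.1280)
step 2: ξ=(vx,vy,ωz)=(-0.4900, 0.0700, -0.1200), dt=1.0 → body Δ=(-0.4846, 0.0992, -0.1200) → world pose (-0.5054, -0.1738, -0.2480)
step 3: ξ=(vx,vy,ωz)=(0.1000, 0.1800, -1.2000), dt=2.0 → body Δ=(0.3169, -0.0435, -2.4000) → world pose (-0.2089, -0.2937, -2.6480)
step 4: ξ=(vx,vy,ωz)=(-0.2900, -0.2300, -0.0400), dt=0.5 → body Δ=(-0.1461, -0.1135, -0.0200) → world pose (-0.1340, -0.1245, -2.6680)
step 5: ξ=(vx,vy,ωz)=(-0.2800, -0.1600, -0.6400), dt=0.8 → body Δ=(-0.2464, -0.0664, -0.5120) → world pose (0.0550, 0.0469, -3.1800)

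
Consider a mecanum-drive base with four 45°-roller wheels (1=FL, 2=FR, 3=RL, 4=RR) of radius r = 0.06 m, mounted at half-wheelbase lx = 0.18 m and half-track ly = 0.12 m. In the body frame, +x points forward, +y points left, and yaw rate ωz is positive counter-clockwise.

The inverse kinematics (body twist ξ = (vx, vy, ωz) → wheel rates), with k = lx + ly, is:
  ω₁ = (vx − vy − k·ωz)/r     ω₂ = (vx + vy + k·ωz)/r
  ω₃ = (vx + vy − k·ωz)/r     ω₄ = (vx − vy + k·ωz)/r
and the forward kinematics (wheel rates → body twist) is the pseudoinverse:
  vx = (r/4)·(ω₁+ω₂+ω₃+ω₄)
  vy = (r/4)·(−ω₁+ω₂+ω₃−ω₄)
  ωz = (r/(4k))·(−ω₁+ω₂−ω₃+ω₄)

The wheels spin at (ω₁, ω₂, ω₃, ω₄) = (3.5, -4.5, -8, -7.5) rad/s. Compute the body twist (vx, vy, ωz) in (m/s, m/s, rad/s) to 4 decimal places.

k = lx + ly = 0.18 + 0.12 = 0.3000
ω₁+ω₂+ω₃+ω₄ = -16.5000  →  vx = (0.06/4)·-16.5000 = -0.2475
−ω₁+ω₂+ω₃−ω₄ = -8.5000  →  vy = (0.06/4)·-8.5000 = -0.1275
−ω₁+ω₂−ω₃+ω₄ = -7.5000  →  ωz = (0.06/1.2000)·-7.5000 = -0.3750

(-0.2475, -0.1275, -0.3750)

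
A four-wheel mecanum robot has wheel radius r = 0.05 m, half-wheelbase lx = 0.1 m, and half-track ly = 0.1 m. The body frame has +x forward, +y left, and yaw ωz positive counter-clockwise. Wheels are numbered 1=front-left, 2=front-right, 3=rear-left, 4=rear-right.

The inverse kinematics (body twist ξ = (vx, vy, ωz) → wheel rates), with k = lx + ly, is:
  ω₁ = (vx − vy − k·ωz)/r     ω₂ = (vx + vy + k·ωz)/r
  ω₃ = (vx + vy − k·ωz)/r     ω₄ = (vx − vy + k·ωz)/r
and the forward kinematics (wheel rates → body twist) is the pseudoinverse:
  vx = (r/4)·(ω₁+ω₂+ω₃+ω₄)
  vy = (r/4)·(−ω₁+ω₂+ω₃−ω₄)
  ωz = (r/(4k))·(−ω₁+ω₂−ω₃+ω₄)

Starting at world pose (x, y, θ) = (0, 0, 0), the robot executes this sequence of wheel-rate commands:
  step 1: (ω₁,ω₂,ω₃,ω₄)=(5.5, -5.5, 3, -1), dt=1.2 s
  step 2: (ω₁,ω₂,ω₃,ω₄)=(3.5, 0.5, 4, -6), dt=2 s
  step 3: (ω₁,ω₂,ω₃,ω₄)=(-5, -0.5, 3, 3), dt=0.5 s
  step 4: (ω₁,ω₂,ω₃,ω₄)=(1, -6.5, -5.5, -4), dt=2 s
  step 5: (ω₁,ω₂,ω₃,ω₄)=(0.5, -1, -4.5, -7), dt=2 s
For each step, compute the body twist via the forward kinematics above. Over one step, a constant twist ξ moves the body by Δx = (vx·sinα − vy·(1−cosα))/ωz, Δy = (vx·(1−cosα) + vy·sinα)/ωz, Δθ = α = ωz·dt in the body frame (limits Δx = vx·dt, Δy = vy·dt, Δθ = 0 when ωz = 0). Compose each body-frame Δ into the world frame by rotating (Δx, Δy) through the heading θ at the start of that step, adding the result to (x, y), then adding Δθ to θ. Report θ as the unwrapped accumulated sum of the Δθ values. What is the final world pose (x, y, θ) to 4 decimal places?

step 1: ξ=(vx,vy,ωz)=(0.0250, -0.0875, -0.9375), dt=1.2 → body Δ=(-0.0290, -0.0994, -1.1250) → world pose (-0.0290, -0.0994, -1.1250)
step 2: ξ=(vx,vy,ωz)=(0.0250, 0.0875, -0.8125), dt=2.0 → body Δ=(0.1443, 0.0751, -1.6250) → world pose (0.1009, -0.1972, -2.7500)
step 3: ξ=(vx,vy,ωz)=(0.0063, 0.0563, 0.2812), dt=0.5 → body Δ=(0.0011, 0.0283, 0.1406) → world pose (0.1107, -0.2237, -2.6094)
step 4: ξ=(vx,vy,ωz)=(-0.1875, -0.1125, -0.3750), dt=2.0 → body Δ=(-0.4213, -0.0703, -0.7500) → world pose (0.4380, 0.0507, -3.3594)
step 5: ξ=(vx,vy,ωz)=(-0.1500, 0.0125, -0.2500), dt=2.0 → body Δ=(-0.2815, 0.0974, -0.5000) → world pose (0.6918, -0.1053, -3.8594)

(0.6918, -0.1053, -3.8594)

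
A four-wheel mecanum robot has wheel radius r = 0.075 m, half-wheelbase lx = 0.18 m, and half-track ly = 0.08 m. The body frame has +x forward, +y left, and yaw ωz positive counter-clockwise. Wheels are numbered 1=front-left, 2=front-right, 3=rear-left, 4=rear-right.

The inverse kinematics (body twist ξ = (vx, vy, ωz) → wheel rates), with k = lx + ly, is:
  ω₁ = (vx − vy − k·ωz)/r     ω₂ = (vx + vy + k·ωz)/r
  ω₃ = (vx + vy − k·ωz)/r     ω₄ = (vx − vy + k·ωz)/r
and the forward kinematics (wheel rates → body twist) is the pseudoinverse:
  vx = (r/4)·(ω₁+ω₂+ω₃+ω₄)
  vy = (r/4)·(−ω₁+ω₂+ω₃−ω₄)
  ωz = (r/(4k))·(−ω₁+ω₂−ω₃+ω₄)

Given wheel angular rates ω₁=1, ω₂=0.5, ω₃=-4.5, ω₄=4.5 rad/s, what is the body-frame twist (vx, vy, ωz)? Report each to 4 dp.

(0.0281, -0.1781, 0.6130)

k = lx + ly = 0.18 + 0.08 = 0.2600
ω₁+ω₂+ω₃+ω₄ = 1.5000  →  vx = (0.075/4)·1.5000 = 0.0281
−ω₁+ω₂+ω₃−ω₄ = -9.5000  →  vy = (0.075/4)·-9.5000 = -0.1781
−ω₁+ω₂−ω₃+ω₄ = 8.5000  →  ωz = (0.075/1.0400)·8.5000 = 0.6130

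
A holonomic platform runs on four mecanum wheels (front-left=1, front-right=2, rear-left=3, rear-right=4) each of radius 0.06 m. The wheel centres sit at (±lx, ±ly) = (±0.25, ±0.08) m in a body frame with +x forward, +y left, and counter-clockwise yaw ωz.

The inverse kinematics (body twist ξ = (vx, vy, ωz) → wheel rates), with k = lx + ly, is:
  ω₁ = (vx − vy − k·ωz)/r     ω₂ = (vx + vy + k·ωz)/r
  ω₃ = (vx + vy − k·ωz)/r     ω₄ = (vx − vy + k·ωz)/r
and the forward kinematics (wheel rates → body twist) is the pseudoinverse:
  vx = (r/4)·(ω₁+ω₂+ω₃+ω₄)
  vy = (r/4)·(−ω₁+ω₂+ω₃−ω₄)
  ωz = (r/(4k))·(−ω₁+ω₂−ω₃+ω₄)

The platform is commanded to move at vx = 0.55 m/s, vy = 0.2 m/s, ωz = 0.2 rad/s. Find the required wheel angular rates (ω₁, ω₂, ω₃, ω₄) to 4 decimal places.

(4.7333, 13.6000, 11.4000, 6.9333)

k = lx + ly = 0.25 + 0.08 = 0.3300;  k·ωz = 0.3300·0.2 = 0.0660
ω₁ (FL) = (vx − vy − k·ωz)/r = 0.2840/0.06 = 4.7333
ω₂ (FR) = (vx + vy + k·ωz)/r = 0.8160/0.06 = 13.6000
ω₃ (RL) = (vx + vy − k·ωz)/r = 0.6840/0.06 = 11.4000
ω₄ (RR) = (vx − vy + k·ωz)/r = 0.4160/0.06 = 6.9333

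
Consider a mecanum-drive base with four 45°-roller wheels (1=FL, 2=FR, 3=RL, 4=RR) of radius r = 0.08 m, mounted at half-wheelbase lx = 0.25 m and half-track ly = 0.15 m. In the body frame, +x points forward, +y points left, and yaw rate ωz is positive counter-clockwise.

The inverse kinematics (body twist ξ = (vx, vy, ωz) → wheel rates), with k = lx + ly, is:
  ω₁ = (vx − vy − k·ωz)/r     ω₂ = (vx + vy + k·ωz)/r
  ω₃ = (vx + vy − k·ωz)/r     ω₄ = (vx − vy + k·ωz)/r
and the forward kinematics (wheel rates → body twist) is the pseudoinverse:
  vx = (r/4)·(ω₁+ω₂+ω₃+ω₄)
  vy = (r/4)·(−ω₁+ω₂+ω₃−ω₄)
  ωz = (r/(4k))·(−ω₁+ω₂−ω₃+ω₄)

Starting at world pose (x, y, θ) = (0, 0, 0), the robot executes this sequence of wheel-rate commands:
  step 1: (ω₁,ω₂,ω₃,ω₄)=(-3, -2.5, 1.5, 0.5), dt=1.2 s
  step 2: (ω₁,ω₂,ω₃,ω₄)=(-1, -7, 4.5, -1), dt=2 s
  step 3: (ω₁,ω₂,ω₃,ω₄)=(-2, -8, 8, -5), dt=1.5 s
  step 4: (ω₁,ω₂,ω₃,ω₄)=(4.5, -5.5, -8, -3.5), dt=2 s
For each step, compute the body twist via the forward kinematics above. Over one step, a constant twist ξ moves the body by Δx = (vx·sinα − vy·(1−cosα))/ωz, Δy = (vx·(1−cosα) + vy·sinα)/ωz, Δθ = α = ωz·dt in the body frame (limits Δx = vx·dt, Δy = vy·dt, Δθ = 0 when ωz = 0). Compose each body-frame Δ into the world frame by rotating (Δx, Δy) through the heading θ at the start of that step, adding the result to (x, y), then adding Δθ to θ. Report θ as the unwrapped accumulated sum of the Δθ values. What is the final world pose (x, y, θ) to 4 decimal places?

(0.3383, 0.9213, -3.1550)

step 1: ξ=(vx,vy,ωz)=(-0.0700, 0.0300, -0.0250), dt=1.2 → body Δ=(-0.0834, 0.0373, -0.0300) → world pose (-0.0834, 0.0373, -0.0300)
step 2: ξ=(vx,vy,ωz)=(-0.0900, -0.0100, -0.5750), dt=2.0 → body Δ=(-0.1532, 0.0767, -1.1500) → world pose (-0.2342, 0.1185, -1.1800)
step 3: ξ=(vx,vy,ωz)=(-0.1400, 0.1400, -0.9500), dt=1.5 → body Δ=(-0.0198, 0.2718, -1.4250) → world pose (0.0095, 0.2404, -2.6050)
step 4: ξ=(vx,vy,ωz)=(-0.2500, -0.2900, -0.2750), dt=2.0 → body Δ=(-0.6307, -0.4171, -0.5500) → world pose (0.3383, 0.9213, -3.1550)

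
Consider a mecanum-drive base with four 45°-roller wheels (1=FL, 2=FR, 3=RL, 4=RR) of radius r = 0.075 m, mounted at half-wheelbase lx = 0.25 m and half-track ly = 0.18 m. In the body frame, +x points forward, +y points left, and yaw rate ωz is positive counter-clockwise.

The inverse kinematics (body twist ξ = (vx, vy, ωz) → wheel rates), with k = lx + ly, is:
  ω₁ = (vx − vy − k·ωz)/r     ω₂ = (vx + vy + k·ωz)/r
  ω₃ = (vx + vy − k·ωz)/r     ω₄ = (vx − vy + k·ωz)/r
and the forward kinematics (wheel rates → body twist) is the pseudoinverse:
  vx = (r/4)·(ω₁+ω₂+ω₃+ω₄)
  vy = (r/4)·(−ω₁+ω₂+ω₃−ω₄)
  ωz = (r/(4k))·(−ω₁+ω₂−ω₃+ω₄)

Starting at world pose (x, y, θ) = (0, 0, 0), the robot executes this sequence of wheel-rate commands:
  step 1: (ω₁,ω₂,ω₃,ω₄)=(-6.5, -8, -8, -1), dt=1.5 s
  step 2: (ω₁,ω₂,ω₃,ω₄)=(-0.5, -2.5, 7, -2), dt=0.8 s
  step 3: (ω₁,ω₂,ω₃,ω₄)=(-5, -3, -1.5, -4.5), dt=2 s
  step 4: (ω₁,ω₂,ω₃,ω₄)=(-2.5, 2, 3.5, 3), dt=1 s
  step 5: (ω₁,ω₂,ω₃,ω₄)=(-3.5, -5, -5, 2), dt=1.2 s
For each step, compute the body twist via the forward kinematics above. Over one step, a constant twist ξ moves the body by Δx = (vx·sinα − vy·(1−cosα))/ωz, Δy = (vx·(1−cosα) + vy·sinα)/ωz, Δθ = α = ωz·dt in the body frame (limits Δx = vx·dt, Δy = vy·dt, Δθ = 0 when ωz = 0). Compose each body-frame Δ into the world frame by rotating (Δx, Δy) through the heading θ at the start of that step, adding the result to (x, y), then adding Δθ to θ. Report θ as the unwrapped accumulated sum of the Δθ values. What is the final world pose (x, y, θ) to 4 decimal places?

step 1: ξ=(vx,vy,ωz)=(-0.4406, -0.1594, 0.2398), dt=1.5 → body Δ=(-0.6042, -0.3515, 0.3597) → world pose (-0.6042, -0.3515, 0.3597)
step 2: ξ=(vx,vy,ωz)=(0.0375, 0.1313, -0.4797), dt=0.8 → body Δ=(0.0492, 0.0968, -0.3837) → world pose (-0.5923, -0.2437, -0.0240)
step 3: ξ=(vx,vy,ωz)=(-0.2625, 0.0938, -0.0436), dt=2.0 → body Δ=(-0.5162, 0.2101, -0.0872) → world pose (-1.1033, -0.0212, -0.1112)
step 4: ξ=(vx,vy,ωz)=(0.1125, 0.0938, 0.1744), dt=1.0 → body Δ=(0.1038, 0.1031, 0.1744) → world pose (-0.9887, 0.0697, 0.0632)
step 5: ξ=(vx,vy,ωz)=(-0.2156, -0.1594, 0.2398), dt=1.2 → body Δ=(-0.2279, -0.2256, 0.2878) → world pose (-1.2018, -0.1698, 0.3510)

(-1.2018, -0.1698, 0.3510)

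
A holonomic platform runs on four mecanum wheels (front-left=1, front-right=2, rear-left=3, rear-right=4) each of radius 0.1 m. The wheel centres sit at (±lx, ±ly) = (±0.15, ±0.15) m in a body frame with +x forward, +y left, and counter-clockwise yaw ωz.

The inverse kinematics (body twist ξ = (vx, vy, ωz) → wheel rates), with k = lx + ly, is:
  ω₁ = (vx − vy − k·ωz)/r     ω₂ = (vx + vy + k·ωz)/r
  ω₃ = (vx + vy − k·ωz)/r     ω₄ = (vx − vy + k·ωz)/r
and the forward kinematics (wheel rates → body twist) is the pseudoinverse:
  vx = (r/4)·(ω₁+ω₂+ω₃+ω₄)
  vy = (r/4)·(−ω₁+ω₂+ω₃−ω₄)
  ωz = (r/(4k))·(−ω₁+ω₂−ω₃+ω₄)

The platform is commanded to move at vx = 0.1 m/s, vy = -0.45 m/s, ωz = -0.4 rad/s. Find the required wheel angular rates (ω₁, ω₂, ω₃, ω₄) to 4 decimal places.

k = lx + ly = 0.15 + 0.15 = 0.3000;  k·ωz = 0.3000·-0.4 = -0.1200
ω₁ (FL) = (vx − vy − k·ωz)/r = 0.6700/0.1 = 6.7000
ω₂ (FR) = (vx + vy + k·ωz)/r = -0.4700/0.1 = -4.7000
ω₃ (RL) = (vx + vy − k·ωz)/r = -0.2300/0.1 = -2.3000
ω₄ (RR) = (vx − vy + k·ωz)/r = 0.4300/0.1 = 4.3000

(6.7000, -4.7000, -2.3000, 4.3000)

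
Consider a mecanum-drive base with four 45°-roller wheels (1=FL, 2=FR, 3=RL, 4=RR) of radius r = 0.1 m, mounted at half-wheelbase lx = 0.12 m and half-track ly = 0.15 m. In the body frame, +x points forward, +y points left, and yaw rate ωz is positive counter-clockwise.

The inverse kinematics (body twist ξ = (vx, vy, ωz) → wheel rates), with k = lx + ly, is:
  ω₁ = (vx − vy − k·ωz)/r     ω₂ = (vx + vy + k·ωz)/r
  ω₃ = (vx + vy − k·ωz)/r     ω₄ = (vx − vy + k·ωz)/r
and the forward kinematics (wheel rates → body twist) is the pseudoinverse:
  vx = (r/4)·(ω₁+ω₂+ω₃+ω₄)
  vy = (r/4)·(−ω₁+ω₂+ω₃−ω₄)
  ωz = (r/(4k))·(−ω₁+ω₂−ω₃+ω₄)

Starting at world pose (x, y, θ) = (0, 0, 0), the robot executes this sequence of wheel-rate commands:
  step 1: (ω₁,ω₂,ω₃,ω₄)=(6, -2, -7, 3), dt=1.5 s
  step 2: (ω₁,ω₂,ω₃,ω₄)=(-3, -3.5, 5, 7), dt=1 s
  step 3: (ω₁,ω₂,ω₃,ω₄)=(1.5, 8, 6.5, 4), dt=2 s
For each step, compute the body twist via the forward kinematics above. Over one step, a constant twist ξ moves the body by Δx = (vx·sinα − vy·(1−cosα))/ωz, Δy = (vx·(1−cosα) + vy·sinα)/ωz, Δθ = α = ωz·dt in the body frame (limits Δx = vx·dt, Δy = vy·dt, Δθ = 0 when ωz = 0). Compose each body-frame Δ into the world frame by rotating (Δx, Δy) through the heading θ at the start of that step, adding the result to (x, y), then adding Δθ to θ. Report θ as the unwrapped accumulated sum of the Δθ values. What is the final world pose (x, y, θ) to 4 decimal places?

(0.6220, 0.3243, 1.1574)

step 1: ξ=(vx,vy,ωz)=(0.0000, -0.4500, 0.1852), dt=1.5 → body Δ=(0.0931, -0.6664, 0.2778) → world pose (0.0931, -0.6664, 0.2778)
step 2: ξ=(vx,vy,ωz)=(0.1375, -0.0625, 0.1389), dt=1.0 → body Δ=(0.1414, -0.0528, 0.1389) → world pose (0.2436, -0.6783, 0.4167)
step 3: ξ=(vx,vy,ωz)=(0.5000, 0.2250, 0.3704), dt=2.0 → body Δ=(0.7518, 0.7637, 0.7407) → world pose (0.6220, 0.3243, 1.1574)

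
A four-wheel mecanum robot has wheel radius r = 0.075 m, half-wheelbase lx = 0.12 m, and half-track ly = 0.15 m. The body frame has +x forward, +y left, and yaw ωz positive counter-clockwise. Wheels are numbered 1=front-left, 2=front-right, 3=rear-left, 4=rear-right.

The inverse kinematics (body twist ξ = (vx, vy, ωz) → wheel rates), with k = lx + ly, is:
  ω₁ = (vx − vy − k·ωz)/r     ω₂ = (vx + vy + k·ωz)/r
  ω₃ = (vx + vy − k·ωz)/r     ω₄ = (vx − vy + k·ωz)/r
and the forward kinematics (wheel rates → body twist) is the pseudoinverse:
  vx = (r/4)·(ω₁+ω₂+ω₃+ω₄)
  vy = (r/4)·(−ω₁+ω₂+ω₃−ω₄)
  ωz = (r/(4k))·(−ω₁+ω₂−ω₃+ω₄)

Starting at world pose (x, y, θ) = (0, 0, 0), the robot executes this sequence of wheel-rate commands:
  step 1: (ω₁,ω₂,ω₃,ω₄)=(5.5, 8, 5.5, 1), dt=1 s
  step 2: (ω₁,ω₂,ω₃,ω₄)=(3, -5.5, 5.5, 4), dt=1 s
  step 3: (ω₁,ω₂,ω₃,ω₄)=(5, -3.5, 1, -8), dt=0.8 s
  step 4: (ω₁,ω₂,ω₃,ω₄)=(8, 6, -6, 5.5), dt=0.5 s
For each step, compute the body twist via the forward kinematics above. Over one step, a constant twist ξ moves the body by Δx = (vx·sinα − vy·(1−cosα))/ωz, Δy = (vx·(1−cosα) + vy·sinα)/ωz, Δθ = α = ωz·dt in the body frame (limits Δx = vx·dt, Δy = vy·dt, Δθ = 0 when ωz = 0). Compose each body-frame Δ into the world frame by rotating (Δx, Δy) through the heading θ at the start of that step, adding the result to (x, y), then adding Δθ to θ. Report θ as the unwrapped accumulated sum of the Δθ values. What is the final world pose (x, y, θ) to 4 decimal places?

(0.2893, -0.1073, -1.4757)

step 1: ξ=(vx,vy,ωz)=(0.3750, 0.1313, -0.1389), dt=1.0 → body Δ=(0.3829, 0.1048, -0.1389) → world pose (0.3829, 0.1048, -0.1389)
step 2: ξ=(vx,vy,ωz)=(0.1312, -0.1312, -0.6944), dt=1.0 → body Δ=(0.0772, -0.1647, -0.6944) → world pose (0.4365, -0.0690, -0.8333)
step 3: ξ=(vx,vy,ωz)=(-0.1031, 0.0094, -1.2153), dt=0.8 → body Δ=(-0.0667, 0.0434, -0.9722) → world pose (0.4238, 0.0096, -1.8056)
step 4: ξ=(vx,vy,ωz)=(0.2531, -0.2531, 0.6597), dt=0.5 → body Δ=(0.1450, -0.1036, 0.3299) → world pose (0.2893, -0.1073, -1.4757)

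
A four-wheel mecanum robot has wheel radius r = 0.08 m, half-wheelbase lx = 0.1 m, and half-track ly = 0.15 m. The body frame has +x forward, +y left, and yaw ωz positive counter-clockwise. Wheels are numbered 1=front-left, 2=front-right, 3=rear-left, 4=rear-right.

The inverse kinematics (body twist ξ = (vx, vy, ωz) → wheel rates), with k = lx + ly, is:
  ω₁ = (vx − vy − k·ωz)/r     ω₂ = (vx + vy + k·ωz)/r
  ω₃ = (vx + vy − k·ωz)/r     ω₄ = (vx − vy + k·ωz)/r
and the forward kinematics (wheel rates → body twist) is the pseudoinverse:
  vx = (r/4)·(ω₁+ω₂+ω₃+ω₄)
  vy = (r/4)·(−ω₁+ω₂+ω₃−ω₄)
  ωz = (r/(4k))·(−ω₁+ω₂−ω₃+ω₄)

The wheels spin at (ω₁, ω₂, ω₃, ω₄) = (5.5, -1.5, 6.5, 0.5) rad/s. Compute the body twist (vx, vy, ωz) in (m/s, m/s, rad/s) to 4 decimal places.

(0.2200, -0.0200, -1.0400)

k = lx + ly = 0.1 + 0.15 = 0.2500
ω₁+ω₂+ω₃+ω₄ = 11.0000  →  vx = (0.08/4)·11.0000 = 0.2200
−ω₁+ω₂+ω₃−ω₄ = -1.0000  →  vy = (0.08/4)·-1.0000 = -0.0200
−ω₁+ω₂−ω₃+ω₄ = -13.0000  →  ωz = (0.08/1.0000)·-13.0000 = -1.0400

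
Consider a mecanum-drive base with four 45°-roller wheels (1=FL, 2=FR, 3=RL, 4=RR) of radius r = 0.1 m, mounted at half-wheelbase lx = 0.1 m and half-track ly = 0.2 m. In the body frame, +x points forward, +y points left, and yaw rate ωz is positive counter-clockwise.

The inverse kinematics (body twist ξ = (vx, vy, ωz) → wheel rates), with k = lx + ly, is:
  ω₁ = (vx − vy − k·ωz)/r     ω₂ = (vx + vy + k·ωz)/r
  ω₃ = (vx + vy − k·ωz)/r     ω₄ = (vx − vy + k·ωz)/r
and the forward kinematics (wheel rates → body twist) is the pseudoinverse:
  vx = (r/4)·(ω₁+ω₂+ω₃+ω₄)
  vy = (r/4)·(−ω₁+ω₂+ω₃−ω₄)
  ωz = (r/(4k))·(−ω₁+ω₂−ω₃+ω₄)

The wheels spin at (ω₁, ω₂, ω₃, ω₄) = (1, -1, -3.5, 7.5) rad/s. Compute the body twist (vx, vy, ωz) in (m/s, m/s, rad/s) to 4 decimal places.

k = lx + ly = 0.1 + 0.2 = 0.3000
ω₁+ω₂+ω₃+ω₄ = 4.0000  →  vx = (0.1/4)·4.0000 = 0.1000
−ω₁+ω₂+ω₃−ω₄ = -13.0000  →  vy = (0.1/4)·-13.0000 = -0.3250
−ω₁+ω₂−ω₃+ω₄ = 9.0000  →  ωz = (0.1/1.2000)·9.0000 = 0.7500

(0.1000, -0.3250, 0.7500)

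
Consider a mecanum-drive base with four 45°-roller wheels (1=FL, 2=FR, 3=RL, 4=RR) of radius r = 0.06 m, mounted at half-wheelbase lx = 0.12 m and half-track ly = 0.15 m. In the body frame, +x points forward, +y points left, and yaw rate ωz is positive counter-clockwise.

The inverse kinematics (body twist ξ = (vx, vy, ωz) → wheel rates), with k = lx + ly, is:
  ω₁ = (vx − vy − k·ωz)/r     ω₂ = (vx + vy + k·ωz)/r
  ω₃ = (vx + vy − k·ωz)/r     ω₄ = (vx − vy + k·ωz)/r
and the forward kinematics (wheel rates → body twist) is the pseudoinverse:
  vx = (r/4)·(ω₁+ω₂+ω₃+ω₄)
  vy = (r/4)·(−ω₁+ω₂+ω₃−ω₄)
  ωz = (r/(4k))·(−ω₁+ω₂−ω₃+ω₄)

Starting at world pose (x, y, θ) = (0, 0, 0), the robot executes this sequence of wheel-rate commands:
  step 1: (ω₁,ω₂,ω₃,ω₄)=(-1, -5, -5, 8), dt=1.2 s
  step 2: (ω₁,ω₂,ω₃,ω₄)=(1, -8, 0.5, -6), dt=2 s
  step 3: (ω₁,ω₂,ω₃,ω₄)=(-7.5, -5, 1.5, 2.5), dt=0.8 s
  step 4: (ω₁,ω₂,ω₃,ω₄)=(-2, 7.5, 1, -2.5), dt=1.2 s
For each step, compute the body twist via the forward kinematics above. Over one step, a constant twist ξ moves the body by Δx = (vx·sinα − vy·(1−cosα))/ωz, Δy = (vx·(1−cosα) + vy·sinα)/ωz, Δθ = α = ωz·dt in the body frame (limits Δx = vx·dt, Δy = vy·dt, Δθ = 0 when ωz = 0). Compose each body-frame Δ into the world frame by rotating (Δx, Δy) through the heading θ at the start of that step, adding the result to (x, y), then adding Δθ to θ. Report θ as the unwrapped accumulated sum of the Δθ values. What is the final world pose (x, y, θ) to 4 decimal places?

step 1: ξ=(vx,vy,ωz)=(-0.0450, -0.2550, 0.5000), dt=1.2 → body Δ=(0.0383, -0.3037, 0.6000) → world pose (0.0383, -0.3037, 0.6000)
step 2: ξ=(vx,vy,ωz)=(-0.1875, -0.0375, -0.8611), dt=2.0 → body Δ=(-0.2654, 0.2075, -1.7222) → world pose (-0.2979, -0.2822, -1.1222)
step 3: ξ=(vx,vy,ωz)=(-0.1275, 0.0225, 0.1944), dt=0.8 → body Δ=(-0.1030, 0.0100, 0.1556) → world pose (-0.3336, -0.1851, -0.9667)
step 4: ξ=(vx,vy,ωz)=(0.0600, 0.1950, 0.3333), dt=1.2 → body Δ=(0.0239, 0.2420, 0.4000) → world pose (-0.1208, -0.0673, -0.5667)

(-0.1208, -0.0673, -0.5667)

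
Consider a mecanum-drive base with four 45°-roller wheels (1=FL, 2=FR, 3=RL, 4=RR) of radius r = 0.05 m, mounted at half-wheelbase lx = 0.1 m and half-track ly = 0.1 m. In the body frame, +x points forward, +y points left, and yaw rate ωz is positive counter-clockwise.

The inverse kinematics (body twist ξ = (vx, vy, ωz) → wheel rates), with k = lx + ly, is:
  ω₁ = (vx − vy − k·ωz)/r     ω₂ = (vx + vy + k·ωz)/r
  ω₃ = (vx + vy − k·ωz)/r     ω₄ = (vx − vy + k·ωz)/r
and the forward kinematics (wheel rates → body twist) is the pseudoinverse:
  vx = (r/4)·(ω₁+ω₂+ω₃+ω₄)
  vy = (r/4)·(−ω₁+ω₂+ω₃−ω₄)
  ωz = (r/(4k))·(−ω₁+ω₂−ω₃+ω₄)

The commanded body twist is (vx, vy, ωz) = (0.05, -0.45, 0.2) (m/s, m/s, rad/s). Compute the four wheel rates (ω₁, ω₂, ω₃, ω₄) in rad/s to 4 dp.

k = lx + ly = 0.1 + 0.1 = 0.2000;  k·ωz = 0.2000·0.2 = 0.0400
ω₁ (FL) = (vx − vy − k·ωz)/r = 0.4600/0.05 = 9.2000
ω₂ (FR) = (vx + vy + k·ωz)/r = -0.3600/0.05 = -7.2000
ω₃ (RL) = (vx + vy − k·ωz)/r = -0.4400/0.05 = -8.8000
ω₄ (RR) = (vx − vy + k·ωz)/r = 0.5400/0.05 = 10.8000

(9.2000, -7.2000, -8.8000, 10.8000)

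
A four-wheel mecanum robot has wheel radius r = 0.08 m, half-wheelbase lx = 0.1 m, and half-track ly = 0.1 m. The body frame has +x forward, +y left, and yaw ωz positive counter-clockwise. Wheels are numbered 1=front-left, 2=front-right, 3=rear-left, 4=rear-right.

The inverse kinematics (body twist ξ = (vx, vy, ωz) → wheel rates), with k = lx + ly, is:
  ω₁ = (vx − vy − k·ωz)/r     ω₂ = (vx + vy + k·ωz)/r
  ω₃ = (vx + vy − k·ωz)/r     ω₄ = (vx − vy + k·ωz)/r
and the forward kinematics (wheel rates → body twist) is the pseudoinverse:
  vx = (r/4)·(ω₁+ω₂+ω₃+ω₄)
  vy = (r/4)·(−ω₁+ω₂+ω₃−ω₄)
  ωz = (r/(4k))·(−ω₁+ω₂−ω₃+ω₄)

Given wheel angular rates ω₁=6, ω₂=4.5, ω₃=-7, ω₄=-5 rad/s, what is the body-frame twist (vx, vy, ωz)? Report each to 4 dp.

(-0.0300, -0.0700, 0.0500)

k = lx + ly = 0.1 + 0.1 = 0.2000
ω₁+ω₂+ω₃+ω₄ = -1.5000  →  vx = (0.08/4)·-1.5000 = -0.0300
−ω₁+ω₂+ω₃−ω₄ = -3.5000  →  vy = (0.08/4)·-3.5000 = -0.0700
−ω₁+ω₂−ω₃+ω₄ = 0.5000  →  ωz = (0.08/0.8000)·0.5000 = 0.0500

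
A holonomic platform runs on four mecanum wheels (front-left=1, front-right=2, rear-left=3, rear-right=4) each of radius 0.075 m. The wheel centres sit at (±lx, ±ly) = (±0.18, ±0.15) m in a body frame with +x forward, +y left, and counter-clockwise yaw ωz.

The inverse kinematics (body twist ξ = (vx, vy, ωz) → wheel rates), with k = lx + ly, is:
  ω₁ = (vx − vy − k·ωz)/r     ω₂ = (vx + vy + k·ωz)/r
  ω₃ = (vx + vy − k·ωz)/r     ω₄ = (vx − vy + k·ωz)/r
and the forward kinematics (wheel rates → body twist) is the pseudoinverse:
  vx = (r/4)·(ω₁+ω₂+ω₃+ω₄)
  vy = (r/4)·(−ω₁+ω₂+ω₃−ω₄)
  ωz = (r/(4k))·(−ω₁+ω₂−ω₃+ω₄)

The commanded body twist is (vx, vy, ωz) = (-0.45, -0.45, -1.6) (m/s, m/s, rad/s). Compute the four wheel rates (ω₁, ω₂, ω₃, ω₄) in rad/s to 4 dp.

k = lx + ly = 0.18 + 0.15 = 0.3300;  k·ωz = 0.3300·-1.6 = -0.5280
ω₁ (FL) = (vx − vy − k·ωz)/r = 0.5280/0.075 = 7.0400
ω₂ (FR) = (vx + vy + k·ωz)/r = -1.4280/0.075 = -19.0400
ω₃ (RL) = (vx + vy − k·ωz)/r = -0.3720/0.075 = -4.9600
ω₄ (RR) = (vx − vy + k·ωz)/r = -0.5280/0.075 = -7.0400

(7.0400, -19.0400, -4.9600, -7.0400)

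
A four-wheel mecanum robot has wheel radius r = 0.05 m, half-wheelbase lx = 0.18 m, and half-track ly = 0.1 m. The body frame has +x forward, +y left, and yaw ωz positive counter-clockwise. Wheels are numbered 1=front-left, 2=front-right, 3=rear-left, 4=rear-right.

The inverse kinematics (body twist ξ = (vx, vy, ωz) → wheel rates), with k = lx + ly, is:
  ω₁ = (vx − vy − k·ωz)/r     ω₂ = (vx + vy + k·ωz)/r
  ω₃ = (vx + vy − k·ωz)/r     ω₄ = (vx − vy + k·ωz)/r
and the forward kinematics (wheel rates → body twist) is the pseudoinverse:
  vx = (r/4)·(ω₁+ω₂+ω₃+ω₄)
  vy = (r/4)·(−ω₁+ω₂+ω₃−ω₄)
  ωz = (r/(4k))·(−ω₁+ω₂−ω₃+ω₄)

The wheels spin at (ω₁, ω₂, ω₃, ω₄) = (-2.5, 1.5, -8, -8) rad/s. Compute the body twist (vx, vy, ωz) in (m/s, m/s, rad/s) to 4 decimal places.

(-0.2125, 0.0500, 0.1786)

k = lx + ly = 0.18 + 0.1 = 0.2800
ω₁+ω₂+ω₃+ω₄ = -17.0000  →  vx = (0.05/4)·-17.0000 = -0.2125
−ω₁+ω₂+ω₃−ω₄ = 4.0000  →  vy = (0.05/4)·4.0000 = 0.0500
−ω₁+ω₂−ω₃+ω₄ = 4.0000  →  ωz = (0.05/1.1200)·4.0000 = 0.1786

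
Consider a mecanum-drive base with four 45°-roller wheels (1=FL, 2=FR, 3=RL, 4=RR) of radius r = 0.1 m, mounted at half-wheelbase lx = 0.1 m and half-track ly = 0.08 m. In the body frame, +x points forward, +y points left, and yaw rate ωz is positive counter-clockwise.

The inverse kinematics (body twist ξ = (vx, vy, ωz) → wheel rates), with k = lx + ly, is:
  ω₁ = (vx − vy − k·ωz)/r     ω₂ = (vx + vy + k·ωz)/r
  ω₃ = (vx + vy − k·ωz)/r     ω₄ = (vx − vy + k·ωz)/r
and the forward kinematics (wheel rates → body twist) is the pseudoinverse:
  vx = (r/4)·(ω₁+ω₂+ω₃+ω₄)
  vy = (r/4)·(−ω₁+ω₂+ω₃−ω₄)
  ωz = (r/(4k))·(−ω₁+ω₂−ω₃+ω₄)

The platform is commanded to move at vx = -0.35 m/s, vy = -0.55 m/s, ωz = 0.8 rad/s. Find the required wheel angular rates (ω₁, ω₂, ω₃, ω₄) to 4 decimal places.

(0.5600, -7.5600, -10.4400, 3.4400)

k = lx + ly = 0.1 + 0.08 = 0.1800;  k·ωz = 0.1800·0.8 = 0.1440
ω₁ (FL) = (vx − vy − k·ωz)/r = 0.0560/0.1 = 0.5600
ω₂ (FR) = (vx + vy + k·ωz)/r = -0.7560/0.1 = -7.5600
ω₃ (RL) = (vx + vy − k·ωz)/r = -1.0440/0.1 = -10.4400
ω₄ (RR) = (vx − vy + k·ωz)/r = 0.3440/0.1 = 3.4400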